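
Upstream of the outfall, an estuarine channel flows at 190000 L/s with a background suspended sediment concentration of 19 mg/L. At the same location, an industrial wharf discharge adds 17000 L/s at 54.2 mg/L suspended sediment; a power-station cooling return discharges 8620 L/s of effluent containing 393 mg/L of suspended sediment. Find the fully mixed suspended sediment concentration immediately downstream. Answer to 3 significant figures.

36.7 mg/L

Mixed concentration C = ΣQC/ΣQ = (190000·19.00 + 17000·54.20 + 8620·393.0) / 215600 = 7919000/215600 = 36.73 mg/L.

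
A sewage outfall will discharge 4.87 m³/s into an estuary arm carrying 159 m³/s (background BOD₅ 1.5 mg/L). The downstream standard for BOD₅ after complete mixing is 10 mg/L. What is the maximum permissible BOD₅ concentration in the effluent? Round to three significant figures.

288 mg/L

At the limit, (Qr·Cr + Qe·Cₑ)/(Qr + Qe) = 10:
Cₑ = (163.9·10 − 159.0·1.500) / 4.870 = 287.5 mg/L.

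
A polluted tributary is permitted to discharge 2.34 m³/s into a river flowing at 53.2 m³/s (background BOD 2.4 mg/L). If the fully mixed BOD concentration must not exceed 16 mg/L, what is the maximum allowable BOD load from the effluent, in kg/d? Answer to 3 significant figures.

Mass balance at the limit: 53.20·2.400 + 2.340·Cₑ = 55.54·16 → Cₑ = 325.2 mg/L.
Load = 2.340 m³/s × 325.2 g/m³ × 86 400 s/d = 65750 kg/d.

65700 kg/d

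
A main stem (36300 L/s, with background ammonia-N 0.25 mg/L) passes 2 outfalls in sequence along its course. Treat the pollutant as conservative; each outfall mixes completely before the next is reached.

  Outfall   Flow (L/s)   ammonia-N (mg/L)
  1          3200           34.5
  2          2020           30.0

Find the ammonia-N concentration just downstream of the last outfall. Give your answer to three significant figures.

Below outfall 1: Q → 39500 L/s, C = (36300·0.2500 + 3200·34.50)/39500 = 3.025 mg/L.
Below outfall 2: Q → 41520 L/s, C = (39500·3.025 + 2020·30.00)/41520 = 4.337 mg/L.

4.34 mg/L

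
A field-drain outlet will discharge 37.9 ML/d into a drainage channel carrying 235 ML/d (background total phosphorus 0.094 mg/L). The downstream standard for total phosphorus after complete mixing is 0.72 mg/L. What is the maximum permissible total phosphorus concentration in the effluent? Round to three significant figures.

At the limit, (Qr·Cr + Qe·Cₑ)/(Qr + Qe) = 0.72:
Cₑ = (272.9·0.72 − 235.0·0.09400) / 37.90 = 4.602 mg/L.

4.60 mg/L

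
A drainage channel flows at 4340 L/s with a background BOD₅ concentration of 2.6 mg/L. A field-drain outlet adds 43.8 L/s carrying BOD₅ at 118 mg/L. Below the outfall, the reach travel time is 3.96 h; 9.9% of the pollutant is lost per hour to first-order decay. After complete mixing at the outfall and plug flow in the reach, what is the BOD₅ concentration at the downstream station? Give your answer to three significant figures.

Flow-weighted average: C = (4340·2.600 + 43.80·118.0) / 4384 = 16450/4384 = 3.753 mg/L.
9.9%/h lost → k = −ln(1 − 0.099) = 0.1043 h⁻¹.
First-order decay: C = 3.753·exp(−k·t) = 3.753·0.6618 = 2.484 mg/L.

2.48 mg/L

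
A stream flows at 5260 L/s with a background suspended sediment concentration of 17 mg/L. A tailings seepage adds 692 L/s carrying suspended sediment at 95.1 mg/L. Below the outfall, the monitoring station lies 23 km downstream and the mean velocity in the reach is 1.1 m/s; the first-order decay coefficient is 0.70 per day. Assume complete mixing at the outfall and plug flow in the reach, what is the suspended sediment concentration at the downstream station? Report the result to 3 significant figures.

Flow-weighted average: C = (5260·17.00 + 692.0·95.10) / 5952 = 155200/5952 = 26.08 mg/L.
Travel time t = 23·1000 / 1.1 = 20910 s = 5.808 h.
Applying C = C₀e^(−kt): 26.08 × 0.8442 = 22.02 mg/L.

22.0 mg/L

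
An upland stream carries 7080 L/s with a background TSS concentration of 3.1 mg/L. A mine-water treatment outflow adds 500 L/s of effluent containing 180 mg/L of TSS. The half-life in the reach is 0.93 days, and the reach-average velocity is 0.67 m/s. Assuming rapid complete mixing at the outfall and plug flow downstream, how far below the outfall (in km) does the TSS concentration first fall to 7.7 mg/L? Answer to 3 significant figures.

50.6 km

Mixed concentration C = ΣQC/ΣQ = (7080·3.100 + 500.0·180.0) / 7580 = 111900/7580 = 14.77 mg/L.
Half-life 0.93 d → k = ln 2 / 0.93 = 0.7453 d⁻¹.
Set 14.77·exp(−k·t) = 7.7 → t = ln(14.77/7.7)/k = 75500 s = 20.97 h.
Distance = v·t = 0.67·75500 = 50590 m = 50.59 km.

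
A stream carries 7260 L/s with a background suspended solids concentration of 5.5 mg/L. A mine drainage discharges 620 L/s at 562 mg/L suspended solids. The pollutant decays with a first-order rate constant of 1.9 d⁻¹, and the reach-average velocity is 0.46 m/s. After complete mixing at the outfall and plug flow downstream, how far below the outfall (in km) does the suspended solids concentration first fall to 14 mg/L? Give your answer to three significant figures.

After mixing, C = (7260·5.500 + 620.0·562.0) / 7880 = 388400/7880 = 49.29 mg/L.
Set 49.29·exp(−k·t) = 14 → t = ln(49.29/14)/k = 57230 s = 15.90 h.
Distance = v·t = 0.46·57230 = 26330 m = 26.33 km.

26.3 km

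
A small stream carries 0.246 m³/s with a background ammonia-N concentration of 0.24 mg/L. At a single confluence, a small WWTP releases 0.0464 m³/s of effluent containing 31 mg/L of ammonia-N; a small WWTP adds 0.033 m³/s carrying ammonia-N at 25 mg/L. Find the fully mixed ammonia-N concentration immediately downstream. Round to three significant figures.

Mixed concentration C = ΣQC/ΣQ = (0.2460·0.2400 + 0.04640·31.00 + 0.03300·25.00) / 0.3254 = 2.322/0.3254 = 7.137 mg/L.

7.14 mg/L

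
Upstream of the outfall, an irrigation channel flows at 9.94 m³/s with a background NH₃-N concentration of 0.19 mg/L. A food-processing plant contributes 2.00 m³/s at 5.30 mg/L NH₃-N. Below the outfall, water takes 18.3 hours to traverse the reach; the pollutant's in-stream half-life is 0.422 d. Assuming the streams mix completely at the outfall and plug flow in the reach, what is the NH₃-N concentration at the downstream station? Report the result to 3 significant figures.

After mixing, C = (9.940·0.1900 + 2.000·5.300) / 11.94 = 12.49/11.94 = 1.046 mg/L.
Half-life 0.422 d → k = ln 2 / 0.422 = 1.643 d⁻¹.
After decay, C = 1.046 × e^(−kt) = 1.046 × 0.2858 = 0.2989 mg/L.

0.299 mg/L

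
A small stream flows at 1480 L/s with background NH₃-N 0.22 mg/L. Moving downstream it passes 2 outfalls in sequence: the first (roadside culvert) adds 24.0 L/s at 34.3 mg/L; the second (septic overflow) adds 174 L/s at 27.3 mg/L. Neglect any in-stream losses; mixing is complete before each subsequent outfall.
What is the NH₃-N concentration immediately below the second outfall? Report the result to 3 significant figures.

Below outfall 1: Q → 1504 L/s, C = (1480·0.2200 + 24.00·34.30)/1504 = 0.7638 mg/L.
Below outfall 2: Q → 1678 L/s, C = (1504·0.7638 + 174.0·27.30)/1678 = 3.515 mg/L.

3.52 mg/L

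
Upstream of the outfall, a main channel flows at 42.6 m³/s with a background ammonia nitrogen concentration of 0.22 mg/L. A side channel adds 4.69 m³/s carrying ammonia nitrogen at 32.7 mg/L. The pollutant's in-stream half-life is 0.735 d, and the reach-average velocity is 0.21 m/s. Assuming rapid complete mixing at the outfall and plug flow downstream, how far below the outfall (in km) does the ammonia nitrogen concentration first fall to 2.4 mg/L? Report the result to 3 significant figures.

After mixing, C = (42.60·0.2200 + 4.690·32.70) / 47.29 = 162.7/47.29 = 3.441 mg/L.
Half-life 0.735 d → k = ln 2 / 0.735 = 0.9431 d⁻¹.
Set 3.441·exp(−k·t) = 2.4 → t = ln(3.441/2.4)/k = 33010 s = 9.171 h.
Distance = v·t = 0.21·33010 = 6933 m = 6.933 km.

6.93 km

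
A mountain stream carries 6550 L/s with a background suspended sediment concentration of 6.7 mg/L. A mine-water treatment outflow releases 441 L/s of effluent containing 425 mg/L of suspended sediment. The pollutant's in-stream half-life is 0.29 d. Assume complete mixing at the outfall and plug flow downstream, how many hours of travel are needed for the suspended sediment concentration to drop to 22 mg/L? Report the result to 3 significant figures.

4.10 h

Flow-weighted average: C = (6550·6.700 + 441.0·425.0) / 6991 = 231300/6991 = 33.09 mg/L.
Half-life 0.29 d → k = ln 2 / 0.29 = 2.390 d⁻¹.
33.09·exp(−k·t) = 22 → t = ln(33.09/22)/k = 14750 s = 4.098 h.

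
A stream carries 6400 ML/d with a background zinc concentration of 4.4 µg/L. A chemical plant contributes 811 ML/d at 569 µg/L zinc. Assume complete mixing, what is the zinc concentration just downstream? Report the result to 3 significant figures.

67.9 µg/L

Flow-weighted average: C = (6400·4.400 + 811.0·569.0) / 7211 = 489600/7211 = 67.90 µg/L.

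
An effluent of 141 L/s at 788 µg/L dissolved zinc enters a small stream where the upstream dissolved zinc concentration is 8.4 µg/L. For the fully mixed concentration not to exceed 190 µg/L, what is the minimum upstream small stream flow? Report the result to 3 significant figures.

Set C_mix = 190: (Q·8.400 + 141.0·788.0) / (Q + 141.0) = 190
→ Q = 141.0·(788.0 − 190)/(190 − 8.400) = 464.3 L/s.

464 L/s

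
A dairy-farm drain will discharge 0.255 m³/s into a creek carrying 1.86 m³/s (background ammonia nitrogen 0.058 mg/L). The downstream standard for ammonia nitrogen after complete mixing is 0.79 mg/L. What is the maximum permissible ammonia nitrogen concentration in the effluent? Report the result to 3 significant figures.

6.13 mg/L

At the limit, (Qr·Cr + Qe·Cₑ)/(Qr + Qe) = 0.79:
Cₑ = (2.115·0.79 − 1.860·0.05800) / 0.2550 = 6.129 mg/L.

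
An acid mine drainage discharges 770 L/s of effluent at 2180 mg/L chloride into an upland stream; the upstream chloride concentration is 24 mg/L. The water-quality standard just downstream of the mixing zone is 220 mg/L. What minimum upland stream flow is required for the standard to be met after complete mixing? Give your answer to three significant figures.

7700 L/s

Set C_mix = 220: (Q·24.00 + 770.0·2180) / (Q + 770.0) = 220
→ Q = 770.0·(2180 − 220)/(220 − 24.00) = 7700 L/s.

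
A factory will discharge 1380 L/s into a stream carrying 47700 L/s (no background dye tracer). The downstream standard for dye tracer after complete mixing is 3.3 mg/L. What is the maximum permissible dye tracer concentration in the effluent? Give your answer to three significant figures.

117 mg/L

At the limit, (Qr·Cr + Qe·Cₑ)/(Qr + Qe) = 3.3:
Cₑ = (49080·3.3 − 47700·0) / 1380 = 117.4 mg/L.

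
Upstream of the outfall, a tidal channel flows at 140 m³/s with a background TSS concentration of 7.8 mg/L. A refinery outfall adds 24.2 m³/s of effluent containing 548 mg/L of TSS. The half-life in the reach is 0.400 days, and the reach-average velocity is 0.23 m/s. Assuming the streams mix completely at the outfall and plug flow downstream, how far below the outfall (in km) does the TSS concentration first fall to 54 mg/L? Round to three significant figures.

Mixed concentration C = ΣQC/ΣQ = (140.0·7.800 + 24.20·548.0) / 164.2 = 14350/164.2 = 87.42 mg/L.
Half-life 0.400 d → k = ln 2 / 0.400 = 1.733 d⁻¹.
Set 87.42·exp(−k·t) = 54 → t = ln(87.42/54)/k = 24020 s = 6.671 h.
Distance = v·t = 0.23·24020 = 5524 m = 5.524 km.

5.52 km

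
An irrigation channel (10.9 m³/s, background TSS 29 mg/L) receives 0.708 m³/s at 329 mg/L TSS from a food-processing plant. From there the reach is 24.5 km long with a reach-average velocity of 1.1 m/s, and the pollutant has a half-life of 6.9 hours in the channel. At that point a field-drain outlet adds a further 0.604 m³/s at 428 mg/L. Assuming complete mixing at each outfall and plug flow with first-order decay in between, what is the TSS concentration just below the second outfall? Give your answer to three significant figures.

Mixed concentration C = ΣQC/ΣQ = (10.90·29.00 + 0.7080·329.0) / 11.61 = 549.0/11.61 = 47.30 mg/L; combined flow 11.61 m³/s.
Travel time t = 24.5·1000 / 1.1 = 22270 s = 6.187 h.
Half-life 6.9 h → k = ln 2 / 6.9 = 0.1005 h⁻¹ = 2.411 d⁻¹.
First-order decay: C = 47.30·exp(−k·t) = 47.30·0.5371 = 25.41 mg/L.
At the second outfall, C = (11.61·25.41 + 0.6040·428.0) / (11.61 + 0.6040) = 45.32 mg/L.

45.3 mg/L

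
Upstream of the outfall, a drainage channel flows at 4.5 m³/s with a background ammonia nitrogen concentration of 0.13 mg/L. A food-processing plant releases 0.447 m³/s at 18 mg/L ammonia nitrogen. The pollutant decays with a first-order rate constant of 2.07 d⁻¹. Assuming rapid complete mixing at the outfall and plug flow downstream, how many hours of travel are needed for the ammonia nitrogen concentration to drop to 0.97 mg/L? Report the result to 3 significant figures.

6.81 h

Mass balance: C = (4.500·0.1300 + 0.4470·18.00) / 4.947 = 8.631/4.947 = 1.745 mg/L.
1.745·exp(−k·t) = 0.97 → t = ln(1.745/0.97)/k = 24500 s = 6.806 h.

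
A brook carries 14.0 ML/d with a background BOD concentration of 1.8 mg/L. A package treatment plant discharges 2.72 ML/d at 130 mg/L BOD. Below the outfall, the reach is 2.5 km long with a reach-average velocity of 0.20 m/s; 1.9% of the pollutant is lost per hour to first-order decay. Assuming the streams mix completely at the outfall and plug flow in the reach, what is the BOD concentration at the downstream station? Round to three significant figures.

21.2 mg/L

Flow-weighted average: C = (14.00·1.800 + 2.720·130.0) / 16.72 = 378.8/16.72 = 22.66 mg/L.
Travel time t = 2.5·1000 / 0.20 = 12500 s = 3.472 h.
1.9%/h lost → k = −ln(1 − 0.019) = 0.01918 h⁻¹.
Applying C = C₀e^(−kt): 22.66 × 0.9356 = 21.20 mg/L.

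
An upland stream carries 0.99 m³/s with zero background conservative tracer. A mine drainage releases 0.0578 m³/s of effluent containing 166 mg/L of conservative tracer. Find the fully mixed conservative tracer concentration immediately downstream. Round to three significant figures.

9.16 mg/L

Mass balance: C = (0.9900·0 + 0.05780·166.0) / 1.048 = 9.595/1.048 = 9.157 mg/L.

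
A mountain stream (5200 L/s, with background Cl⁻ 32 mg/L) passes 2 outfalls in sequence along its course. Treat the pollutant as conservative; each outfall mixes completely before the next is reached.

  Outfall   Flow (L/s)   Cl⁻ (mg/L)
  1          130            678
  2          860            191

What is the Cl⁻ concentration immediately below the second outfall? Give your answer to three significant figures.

After outfall 1: Q = 5200 + 130.0 = 5330 L/s; C = (5200·32.00 + 130.0·678.0)/5330 = 47.76 mg/L.
After outfall 2: Q = 5330 + 860.0 = 6190 L/s; C = (5330·47.76 + 860.0·191.0)/6190 = 67.66 mg/L.

67.7 mg/L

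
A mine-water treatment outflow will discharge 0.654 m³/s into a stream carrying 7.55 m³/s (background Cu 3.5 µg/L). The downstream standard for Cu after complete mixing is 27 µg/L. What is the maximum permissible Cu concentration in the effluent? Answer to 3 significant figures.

At the limit, (Qr·Cr + Qe·Cₑ)/(Qr + Qe) = 27:
Cₑ = (8.204·27 − 7.550·3.500) / 0.6540 = 298.3 µg/L.

298 µg/L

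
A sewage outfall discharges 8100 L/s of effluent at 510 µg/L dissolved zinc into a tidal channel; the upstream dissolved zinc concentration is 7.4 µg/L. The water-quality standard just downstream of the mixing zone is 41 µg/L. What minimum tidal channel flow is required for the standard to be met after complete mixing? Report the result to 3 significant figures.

Set C_mix = 41: (Q·7.400 + 8100·510.0) / (Q + 8100) = 41
→ Q = 8100·(510.0 − 41)/(41 − 7.400) = 113100 L/s.

113000 L/s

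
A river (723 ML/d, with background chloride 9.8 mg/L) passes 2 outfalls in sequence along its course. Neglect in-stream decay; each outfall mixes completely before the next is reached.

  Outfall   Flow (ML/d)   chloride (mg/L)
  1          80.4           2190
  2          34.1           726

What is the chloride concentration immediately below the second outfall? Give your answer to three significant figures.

248 mg/L

Outfall 1: combined Q = 803.4 ML/d; C = (723.0·9.800 + 80.40·2190)/803.4 = 228.0 mg/L.
Outfall 2: combined Q = 837.5 ML/d; C = (803.4·228.0 + 34.10·726.0)/837.5 = 248.3 mg/L.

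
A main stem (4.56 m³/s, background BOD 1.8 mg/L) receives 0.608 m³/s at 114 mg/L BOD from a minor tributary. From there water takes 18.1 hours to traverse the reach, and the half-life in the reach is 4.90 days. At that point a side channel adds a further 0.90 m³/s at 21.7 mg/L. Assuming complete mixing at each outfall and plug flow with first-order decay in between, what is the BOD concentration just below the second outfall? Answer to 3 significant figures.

14.7 mg/L

Mass balance: C = (4.560·1.800 + 0.6080·114.0) / 5.168 = 77.52/5.168 = 15.00 mg/L; combined flow 5.168 m³/s.
Half-life 4.90 d → k = ln 2 / 4.90 = 0.1415 d⁻¹.
Decay over the reach: 15.00·exp(−kt) = 15.00·0.8988 = 13.48 mg/L.
Second outfall: C = (5.168·13.48 + 0.9000·21.70)/6.068 = 14.70 mg/L.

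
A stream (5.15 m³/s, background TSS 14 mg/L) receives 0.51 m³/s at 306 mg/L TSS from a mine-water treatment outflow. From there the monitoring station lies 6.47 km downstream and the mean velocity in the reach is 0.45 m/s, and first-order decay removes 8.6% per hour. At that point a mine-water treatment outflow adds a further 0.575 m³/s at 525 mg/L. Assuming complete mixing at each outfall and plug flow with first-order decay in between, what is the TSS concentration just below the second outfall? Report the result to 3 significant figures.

Conservation of mass: C = (5.150·14.00 + 0.5100·306.0) / 5.660 = 228.2/5.660 = 40.31 mg/L; combined flow 5.660 m³/s.
Travel time t = 6.47·1000 / 0.45 = 14380 s = 3.994 h.
8.6%/h lost → k = −ln(1 − 0.086) = 0.08992 h⁻¹.
First-order decay: C = 40.31·exp(−k·t) = 40.31·0.6983 = 28.15 mg/L.
At the second outfall, C = (5.660·28.15 + 0.5750·525.0) / (5.660 + 0.5750) = 73.97 mg/L.

74.0 mg/L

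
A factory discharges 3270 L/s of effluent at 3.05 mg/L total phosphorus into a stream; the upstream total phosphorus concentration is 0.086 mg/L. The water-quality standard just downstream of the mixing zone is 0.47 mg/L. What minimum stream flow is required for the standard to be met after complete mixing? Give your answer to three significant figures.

Set C_mix = 0.47: (Q·0.08600 + 3270·3.050) / (Q + 3270) = 0.47
→ Q = 3270·(3.050 − 0.47)/(0.47 − 0.08600) = 21970 L/s.

22000 L/s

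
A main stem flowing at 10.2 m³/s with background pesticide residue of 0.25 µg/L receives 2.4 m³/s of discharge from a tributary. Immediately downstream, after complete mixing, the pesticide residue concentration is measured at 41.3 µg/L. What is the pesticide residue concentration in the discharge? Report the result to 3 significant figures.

Mass balance: 10.20·0.2500 + 2.400·Cₑ = 12.60·41.30
→ Cₑ = (12.60·41.30 − 10.20·0.2500) / 2.400 = 215.8 µg/L.

216 µg/L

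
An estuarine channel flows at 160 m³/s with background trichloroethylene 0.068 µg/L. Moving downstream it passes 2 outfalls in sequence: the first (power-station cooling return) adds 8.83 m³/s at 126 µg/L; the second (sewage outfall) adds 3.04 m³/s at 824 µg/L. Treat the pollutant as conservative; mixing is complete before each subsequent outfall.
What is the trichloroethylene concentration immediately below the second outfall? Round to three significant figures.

After outfall 1: Q = 160.0 + 8.830 = 168.8 m³/s; C = (160.0·0.06800 + 8.830·126.0)/168.8 = 6.654 µg/L.
After outfall 2: Q = 168.8 + 3.040 = 171.9 m³/s; C = (168.8·6.654 + 3.040·824.0)/171.9 = 21.11 µg/L.

21.1 µg/L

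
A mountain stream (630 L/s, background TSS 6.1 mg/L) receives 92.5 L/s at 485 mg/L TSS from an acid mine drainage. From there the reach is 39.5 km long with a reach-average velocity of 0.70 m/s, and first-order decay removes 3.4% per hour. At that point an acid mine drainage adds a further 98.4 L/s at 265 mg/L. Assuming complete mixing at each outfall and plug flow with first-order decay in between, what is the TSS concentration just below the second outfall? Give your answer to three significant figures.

66.3 mg/L

Flow-weighted average: C = (630.0·6.100 + 92.50·485.0) / 722.5 = 48710/722.5 = 67.41 mg/L; combined flow 722.5 L/s.
Travel time t = 39.5·1000 / 0.70 = 56430 s = 15.67 h.
3.4%/h lost → k = −ln(1 − 0.034) = 0.03459 h⁻¹.
Applying C = C₀e^(−kt): 67.41 × 0.5815 = 39.20 mg/L.
At the second outfall, C = (722.5·39.20 + 98.40·265.0) / (722.5 + 98.40) = 66.26 mg/L.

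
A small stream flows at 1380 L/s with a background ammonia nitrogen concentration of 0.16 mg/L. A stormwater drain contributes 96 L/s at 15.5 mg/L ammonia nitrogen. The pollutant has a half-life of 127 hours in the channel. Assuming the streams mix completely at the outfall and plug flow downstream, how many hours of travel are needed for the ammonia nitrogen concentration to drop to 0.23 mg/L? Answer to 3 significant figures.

296 h

Conservation of mass: C = (1380·0.1600 + 96.00·15.50) / 1476 = 1709/1476 = 1.158 mg/L.
Half-life 127 h → k = ln 2 / 127 = 0.005458 h⁻¹ = 0.1310 d⁻¹.
1.158·exp(−k·t) = 0.23 → t = ln(1.158/0.23)/k = 1066000 s = 296.1 h.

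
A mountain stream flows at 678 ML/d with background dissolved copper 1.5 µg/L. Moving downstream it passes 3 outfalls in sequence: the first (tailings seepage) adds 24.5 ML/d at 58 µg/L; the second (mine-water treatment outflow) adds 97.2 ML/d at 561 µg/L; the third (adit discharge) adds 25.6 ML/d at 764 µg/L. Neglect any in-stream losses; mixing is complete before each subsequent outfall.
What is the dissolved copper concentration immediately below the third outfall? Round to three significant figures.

After outfall 1: Q = 678.0 + 24.50 = 702.5 ML/d; C = (678.0·1.500 + 24.50·58.00)/702.5 = 3.470 µg/L.
After outfall 2: Q = 702.5 + 97.20 = 799.7 ML/d; C = (702.5·3.470 + 97.20·561.0)/799.7 = 71.24 µg/L.
After outfall 3: Q = 799.7 + 25.60 = 825.3 ML/d; C = (799.7·71.24 + 25.60·764.0)/825.3 = 92.72 µg/L.

92.7 µg/L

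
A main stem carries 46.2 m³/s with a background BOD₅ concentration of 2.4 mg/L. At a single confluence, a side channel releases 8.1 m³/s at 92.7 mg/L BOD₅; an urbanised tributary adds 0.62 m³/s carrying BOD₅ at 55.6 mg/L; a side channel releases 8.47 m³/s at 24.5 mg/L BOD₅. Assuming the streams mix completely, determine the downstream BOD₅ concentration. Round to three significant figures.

Conservation of mass: C = (46.20·2.400 + 8.100·92.70 + 0.6200·55.60 + 8.470·24.50) / 63.39 = 1104/63.39 = 17.41 mg/L.

17.4 mg/L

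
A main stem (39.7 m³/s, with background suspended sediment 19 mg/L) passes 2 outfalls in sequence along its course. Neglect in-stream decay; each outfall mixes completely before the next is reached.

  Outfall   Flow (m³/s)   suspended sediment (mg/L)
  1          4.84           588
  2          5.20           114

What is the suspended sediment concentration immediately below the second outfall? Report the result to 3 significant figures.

84.3 mg/L

Below outfall 1: Q → 44.54 m³/s, C = (39.70·19.00 + 4.840·588.0)/44.54 = 80.83 mg/L.
Below outfall 2: Q → 49.74 m³/s, C = (44.54·80.83 + 5.200·114.0)/49.74 = 84.30 mg/L.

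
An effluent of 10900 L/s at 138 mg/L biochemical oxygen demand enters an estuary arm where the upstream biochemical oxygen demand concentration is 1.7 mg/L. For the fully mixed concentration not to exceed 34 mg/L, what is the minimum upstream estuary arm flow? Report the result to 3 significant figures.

Set C_mix = 34: (Q·1.700 + 10900·138.0) / (Q + 10900) = 34
→ Q = 10900·(138.0 − 34)/(34 − 1.700) = 35100 L/s.

35100 L/s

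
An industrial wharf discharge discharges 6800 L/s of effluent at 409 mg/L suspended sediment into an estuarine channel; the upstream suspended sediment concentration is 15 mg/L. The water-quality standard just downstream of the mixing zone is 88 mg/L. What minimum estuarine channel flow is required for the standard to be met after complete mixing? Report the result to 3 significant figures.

Set C_mix = 88: (Q·15.00 + 6800·409.0) / (Q + 6800) = 88
→ Q = 6800·(409.0 − 88)/(88 − 15.00) = 29900 L/s.

29900 L/s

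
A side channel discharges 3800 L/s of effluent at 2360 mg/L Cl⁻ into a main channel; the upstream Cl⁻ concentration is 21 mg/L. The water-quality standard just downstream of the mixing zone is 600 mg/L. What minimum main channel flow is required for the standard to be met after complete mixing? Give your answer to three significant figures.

Set C_mix = 600: (Q·21.00 + 3800·2360) / (Q + 3800) = 600
→ Q = 3800·(2360 − 600)/(600 − 21.00) = 11550 L/s.

11600 L/s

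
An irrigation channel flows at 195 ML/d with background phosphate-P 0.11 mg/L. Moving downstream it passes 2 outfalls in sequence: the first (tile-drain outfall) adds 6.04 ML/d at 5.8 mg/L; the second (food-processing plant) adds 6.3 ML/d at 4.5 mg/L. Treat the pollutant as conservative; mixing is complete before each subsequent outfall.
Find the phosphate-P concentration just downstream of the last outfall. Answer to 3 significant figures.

0.409 mg/L

After outfall 1: Q = 195.0 + 6.040 = 201.0 ML/d; C = (195.0·0.1100 + 6.040·5.800)/201.0 = 0.2809 mg/L.
After outfall 2: Q = 201.0 + 6.300 = 207.3 ML/d; C = (201.0·0.2809 + 6.300·4.500)/207.3 = 0.4091 mg/L.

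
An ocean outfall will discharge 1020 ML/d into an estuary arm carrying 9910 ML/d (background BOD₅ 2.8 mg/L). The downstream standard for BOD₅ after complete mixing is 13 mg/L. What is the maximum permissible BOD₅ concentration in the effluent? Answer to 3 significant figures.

At the limit, (Qr·Cr + Qe·Cₑ)/(Qr + Qe) = 13:
Cₑ = (10930·13 − 9910·2.800) / 1020 = 112.1 mg/L.

112 mg/L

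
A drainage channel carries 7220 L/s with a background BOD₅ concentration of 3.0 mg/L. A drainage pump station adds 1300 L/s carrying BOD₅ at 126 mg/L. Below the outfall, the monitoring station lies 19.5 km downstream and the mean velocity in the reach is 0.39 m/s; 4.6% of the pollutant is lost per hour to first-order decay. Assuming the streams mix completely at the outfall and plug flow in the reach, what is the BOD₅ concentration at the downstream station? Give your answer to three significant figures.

Conservation of mass: C = (7220·3.000 + 1300·126.0) / 8520 = 185500/8520 = 21.77 mg/L.
Travel time t = 19.5·1000 / 0.39 = 50000 s = 13.89 h.
4.6%/h lost → k = −ln(1 − 0.046) = 0.04709 h⁻¹.
First-order decay: C = 21.77·exp(−k·t) = 21.77·0.5199 = 11.32 mg/L.

11.3 mg/L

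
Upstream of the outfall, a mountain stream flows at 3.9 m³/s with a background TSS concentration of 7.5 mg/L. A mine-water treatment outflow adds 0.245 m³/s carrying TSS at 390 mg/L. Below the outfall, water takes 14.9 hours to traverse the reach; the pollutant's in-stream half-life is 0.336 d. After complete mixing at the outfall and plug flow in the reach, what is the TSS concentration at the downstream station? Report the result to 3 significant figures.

Mass balance: C = (3.900·7.500 + 0.2450·390.0) / 4.145 = 124.8/4.145 = 30.11 mg/L.
Half-life 0.336 d → k = ln 2 / 0.336 = 2.063 d⁻¹.
Decay over the reach: 30.11·exp(−kt) = 30.11·0.2778 = 8.365 mg/L.

8.37 mg/L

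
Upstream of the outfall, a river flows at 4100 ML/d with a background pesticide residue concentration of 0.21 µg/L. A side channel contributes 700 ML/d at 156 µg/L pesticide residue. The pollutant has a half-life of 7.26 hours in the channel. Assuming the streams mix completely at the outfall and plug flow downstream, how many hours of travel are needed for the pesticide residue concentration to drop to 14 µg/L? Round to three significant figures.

5.17 h

Mass balance: C = (4100·0.2100 + 700.0·156.0) / 4800 = 110100/4800 = 22.93 µg/L.
Half-life 7.26 h → k = ln 2 / 7.26 = 0.09547 h⁻¹ = 2.291 d⁻¹.
22.93·exp(−k·t) = 14 → t = ln(22.93/14)/k = 18600 s = 5.167 h.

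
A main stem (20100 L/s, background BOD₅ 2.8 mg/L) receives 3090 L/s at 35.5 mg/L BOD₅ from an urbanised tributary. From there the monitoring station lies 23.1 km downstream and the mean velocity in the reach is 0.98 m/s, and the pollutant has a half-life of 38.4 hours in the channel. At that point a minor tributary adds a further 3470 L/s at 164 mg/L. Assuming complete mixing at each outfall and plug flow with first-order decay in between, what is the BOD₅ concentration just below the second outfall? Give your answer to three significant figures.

26.9 mg/L

Mixed concentration C = ΣQC/ΣQ = (20100·2.800 + 3090·35.50) / 23190 = 166000/23190 = 7.157 mg/L; combined flow 23190 L/s.
Travel time t = 23.1·1000 / 0.98 = 23570 s = 6.548 h.
Half-life 38.4 h → k = ln 2 / 38.4 = 0.01805 h⁻¹ = 0.4332 d⁻¹.
Decay over the reach: 7.157·exp(−kt) = 7.157·0.8885 = 6.359 mg/L.
Second outfall: C = (23190·6.359 + 3470·164.0)/26660 = 26.88 mg/L.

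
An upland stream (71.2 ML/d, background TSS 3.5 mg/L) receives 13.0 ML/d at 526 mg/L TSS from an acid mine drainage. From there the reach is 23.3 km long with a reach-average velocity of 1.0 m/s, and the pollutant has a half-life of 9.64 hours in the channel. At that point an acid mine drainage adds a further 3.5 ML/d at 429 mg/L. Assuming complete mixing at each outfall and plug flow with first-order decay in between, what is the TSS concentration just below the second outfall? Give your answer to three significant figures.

Flow-weighted average: C = (71.20·3.500 + 13.00·526.0) / 84.20 = 7087/84.20 = 84.17 mg/L; combined flow 84.20 ML/d.
Travel time t = 23.3·1000 / 1.0 = 23300 s = 6.472 h.
Half-life 9.64 h → k = ln 2 / 9.64 = 0.07190 h⁻¹ = 1.726 d⁻¹.
Decay over the reach: 84.17·exp(−kt) = 84.17·0.6279 = 52.85 mg/L.
At the second outfall, C = (84.20·52.85 + 3.500·429.0) / (84.20 + 3.500) = 67.86 mg/L.

67.9 mg/L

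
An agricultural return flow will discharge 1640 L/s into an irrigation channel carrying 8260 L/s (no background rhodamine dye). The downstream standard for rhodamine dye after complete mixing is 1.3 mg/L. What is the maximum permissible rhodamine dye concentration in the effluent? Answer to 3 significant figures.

7.85 mg/L

At the limit, (Qr·Cr + Qe·Cₑ)/(Qr + Qe) = 1.3:
Cₑ = (9900·1.3 − 8260·0) / 1640 = 7.848 mg/L.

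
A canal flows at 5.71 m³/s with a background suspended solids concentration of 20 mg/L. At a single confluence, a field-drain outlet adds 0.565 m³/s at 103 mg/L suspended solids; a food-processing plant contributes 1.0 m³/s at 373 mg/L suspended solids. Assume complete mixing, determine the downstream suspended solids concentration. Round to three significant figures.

75.0 mg/L

Mass balance: C = (5.710·20.00 + 0.5650·103.0 + 1.000·373.0) / 7.275 = 545.4/7.275 = 74.97 mg/L.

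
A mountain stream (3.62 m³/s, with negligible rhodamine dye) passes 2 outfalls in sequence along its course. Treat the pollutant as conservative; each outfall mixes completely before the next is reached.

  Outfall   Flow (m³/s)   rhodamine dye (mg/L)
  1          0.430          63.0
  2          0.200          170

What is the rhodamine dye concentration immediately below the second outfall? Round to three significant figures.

14.4 mg/L

Outfall 1: combined Q = 4.050 m³/s; C = (3.620·0 + 0.4300·63.00)/4.050 = 6.689 mg/L.
Outfall 2: combined Q = 4.250 m³/s; C = (4.050·6.689 + 0.2000·170.0)/4.250 = 14.37 mg/L.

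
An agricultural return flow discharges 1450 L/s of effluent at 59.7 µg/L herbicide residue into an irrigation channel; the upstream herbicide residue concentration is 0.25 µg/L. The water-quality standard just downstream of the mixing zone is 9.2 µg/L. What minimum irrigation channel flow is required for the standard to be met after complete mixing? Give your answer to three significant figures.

Set C_mix = 9.2: (Q·0.2500 + 1450·59.70) / (Q + 1450) = 9.2
→ Q = 1450·(59.70 − 9.2)/(9.2 − 0.2500) = 8182 L/s.

8180 L/s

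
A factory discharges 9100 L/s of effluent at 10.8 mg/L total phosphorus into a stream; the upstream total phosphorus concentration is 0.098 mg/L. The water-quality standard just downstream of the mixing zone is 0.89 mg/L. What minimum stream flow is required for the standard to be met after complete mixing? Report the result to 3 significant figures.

Set C_mix = 0.89: (Q·0.09800 + 9100·10.80) / (Q + 9100) = 0.89
→ Q = 9100·(10.80 − 0.89)/(0.89 − 0.09800) = 113900 L/s.

114000 L/s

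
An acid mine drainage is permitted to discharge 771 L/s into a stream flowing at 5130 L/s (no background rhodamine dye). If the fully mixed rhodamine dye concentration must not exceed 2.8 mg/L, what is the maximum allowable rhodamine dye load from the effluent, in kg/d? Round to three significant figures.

1430 kg/d

Mass balance at the limit: 5130·0 + 771.0·Cₑ = 5901·2.8 → Cₑ = 21.43 mg/L.
771.0 L/s = 0.7710 m³/s. Load = 0.7710 m³/s × 21.43 g/m³ × 86 400 s/d = 1428 kg/d.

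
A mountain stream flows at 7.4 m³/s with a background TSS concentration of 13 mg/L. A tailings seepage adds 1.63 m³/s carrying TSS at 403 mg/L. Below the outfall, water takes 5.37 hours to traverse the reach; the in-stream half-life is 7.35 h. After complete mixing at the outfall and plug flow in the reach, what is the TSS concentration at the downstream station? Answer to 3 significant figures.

Conservation of mass: C = (7.400·13.00 + 1.630·403.0) / 9.030 = 753.1/9.030 = 83.40 mg/L.
Half-life 7.35 h → k = ln 2 / 7.35 = 0.09431 h⁻¹ = 2.263 d⁻¹.
First-order decay: C = 83.40·exp(−k·t) = 83.40·0.6026 = 50.26 mg/L.

50.3 mg/L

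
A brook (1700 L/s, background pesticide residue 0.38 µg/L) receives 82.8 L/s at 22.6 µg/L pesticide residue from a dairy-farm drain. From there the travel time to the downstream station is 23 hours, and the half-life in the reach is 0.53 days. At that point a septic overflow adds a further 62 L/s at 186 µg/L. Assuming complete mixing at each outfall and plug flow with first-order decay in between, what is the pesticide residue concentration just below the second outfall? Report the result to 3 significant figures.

Flow-weighted average: C = (1700·0.3800 + 82.80·22.60) / 1783 = 2517/1783 = 1.412 µg/L; combined flow 1783 L/s.
Half-life 0.53 d → k = ln 2 / 0.53 = 1.308 d⁻¹.
Decay over the reach: 1.412·exp(−kt) = 1.412·0.2856 = 0.4032 µg/L.
At the second outfall, C = (1783·0.4032 + 62.00·186.0) / (1783 + 62.00) = 6.641 µg/L.

6.64 µg/L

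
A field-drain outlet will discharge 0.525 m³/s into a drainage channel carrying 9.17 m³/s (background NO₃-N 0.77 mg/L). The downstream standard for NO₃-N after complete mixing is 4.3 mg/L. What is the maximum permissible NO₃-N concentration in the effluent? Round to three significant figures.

At the limit, (Qr·Cr + Qe·Cₑ)/(Qr + Qe) = 4.3:
Cₑ = (9.695·4.3 − 9.170·0.7700) / 0.5250 = 65.96 mg/L.

66.0 mg/L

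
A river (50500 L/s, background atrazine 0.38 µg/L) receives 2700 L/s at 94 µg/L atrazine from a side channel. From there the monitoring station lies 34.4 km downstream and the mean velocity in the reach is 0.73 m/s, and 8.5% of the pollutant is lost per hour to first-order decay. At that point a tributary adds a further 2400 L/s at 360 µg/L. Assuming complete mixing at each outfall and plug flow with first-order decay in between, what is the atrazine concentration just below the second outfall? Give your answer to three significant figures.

17.1 µg/L

Flow-weighted average: C = (50500·0.3800 + 2700·94.00) / 53200 = 273000/53200 = 5.131 µg/L; combined flow 53200 L/s.
Travel time t = 34.4·1000 / 0.73 = 47120 s = 13.09 h.
8.5%/h lost → k = −ln(1 − 0.085) = 0.08883 h⁻¹.
After decay, C = 5.131 × e^(−kt) = 5.131 × 0.3126 = 1.604 µg/L.
Second outfall: C = (53200·1.604 + 2400·360.0)/55600 = 17.07 µg/L.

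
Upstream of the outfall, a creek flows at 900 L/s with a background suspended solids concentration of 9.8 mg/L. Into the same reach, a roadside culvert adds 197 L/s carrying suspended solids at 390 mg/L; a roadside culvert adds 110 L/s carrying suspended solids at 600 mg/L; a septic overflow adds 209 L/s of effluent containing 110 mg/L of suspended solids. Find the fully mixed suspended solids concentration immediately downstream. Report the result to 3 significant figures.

123 mg/L

Mass balance: C = (900.0·9.800 + 197.0·390.0 + 110.0·600.0 + 209.0·110.0) / 1416 = 174600/1416 = 123.3 mg/L.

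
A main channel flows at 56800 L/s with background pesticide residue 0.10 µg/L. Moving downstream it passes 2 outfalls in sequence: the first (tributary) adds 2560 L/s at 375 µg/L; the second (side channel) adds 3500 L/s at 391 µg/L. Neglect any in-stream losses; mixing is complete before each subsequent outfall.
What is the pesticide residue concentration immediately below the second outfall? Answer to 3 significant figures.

37.1 µg/L

Outfall 1: combined Q = 59360 L/s; C = (56800·0.1000 + 2560·375.0)/59360 = 16.27 µg/L.
Outfall 2: combined Q = 62860 L/s; C = (59360·16.27 + 3500·391.0)/62860 = 37.13 µg/L.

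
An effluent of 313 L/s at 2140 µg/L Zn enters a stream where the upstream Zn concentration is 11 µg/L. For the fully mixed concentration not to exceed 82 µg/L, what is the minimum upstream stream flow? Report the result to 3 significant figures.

9070 L/s

Set C_mix = 82: (Q·11.00 + 313.0·2140) / (Q + 313.0) = 82
→ Q = 313.0·(2140 − 82)/(82 − 11.00) = 9073 L/s.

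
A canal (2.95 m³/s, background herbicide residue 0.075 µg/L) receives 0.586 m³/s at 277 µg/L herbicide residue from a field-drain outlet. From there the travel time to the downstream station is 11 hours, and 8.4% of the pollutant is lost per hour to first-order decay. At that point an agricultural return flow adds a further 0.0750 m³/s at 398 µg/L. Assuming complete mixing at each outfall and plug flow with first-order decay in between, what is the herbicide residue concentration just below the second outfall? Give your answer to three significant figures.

Conservation of mass: C = (2.950·0.07500 + 0.5860·277.0) / 3.536 = 162.5/3.536 = 45.97 µg/L; combined flow 3.536 m³/s.
8.4%/h lost → k = −ln(1 − 0.084) = 0.08774 h⁻¹.
Decay over the reach: 45.97·exp(−kt) = 45.97·0.3809 = 17.51 µg/L.
Second outfall: C = (3.536·17.51 + 0.07500·398.0)/3.611 = 25.41 µg/L.

25.4 µg/L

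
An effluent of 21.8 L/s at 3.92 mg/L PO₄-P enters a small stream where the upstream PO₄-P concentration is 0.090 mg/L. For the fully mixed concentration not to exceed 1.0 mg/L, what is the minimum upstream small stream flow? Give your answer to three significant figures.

Set C_mix = 1.0: (Q·0.09000 + 21.80·3.920) / (Q + 21.80) = 1.0
→ Q = 21.80·(3.920 − 1.0)/(1.0 − 0.09000) = 69.95 L/s.

70.0 L/s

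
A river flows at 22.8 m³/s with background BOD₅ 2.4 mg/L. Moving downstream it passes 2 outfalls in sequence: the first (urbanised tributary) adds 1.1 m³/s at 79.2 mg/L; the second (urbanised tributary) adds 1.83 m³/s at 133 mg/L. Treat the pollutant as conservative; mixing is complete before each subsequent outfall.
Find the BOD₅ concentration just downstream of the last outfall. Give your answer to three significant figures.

15.0 mg/L

After outfall 1: Q = 22.80 + 1.100 = 23.90 m³/s; C = (22.80·2.400 + 1.100·79.20)/23.90 = 5.935 mg/L.
After outfall 2: Q = 23.90 + 1.830 = 25.73 m³/s; C = (23.90·5.935 + 1.830·133.0)/25.73 = 14.97 mg/L.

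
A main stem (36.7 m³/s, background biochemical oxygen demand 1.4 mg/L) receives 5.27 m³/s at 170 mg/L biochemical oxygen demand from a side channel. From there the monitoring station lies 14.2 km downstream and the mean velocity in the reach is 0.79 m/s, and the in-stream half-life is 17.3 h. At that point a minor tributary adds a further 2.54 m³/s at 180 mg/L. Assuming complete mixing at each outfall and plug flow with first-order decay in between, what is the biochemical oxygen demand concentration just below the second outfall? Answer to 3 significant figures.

Mass balance: C = (36.70·1.400 + 5.270·170.0) / 41.97 = 947.3/41.97 = 22.57 mg/L; combined flow 41.97 m³/s.
Travel time t = 14.2·1000 / 0.79 = 17970 s = 4.993 h.
Half-life 17.3 h → k = ln 2 / 17.3 = 0.04007 h⁻¹ = 0.9616 d⁻¹.
Applying C = C₀e^(−kt): 22.57 × 0.8187 = 18.48 mg/L.
Second outfall: C = (41.97·18.48 + 2.540·180.0)/44.51 = 27.70 mg/L.

27.7 mg/L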